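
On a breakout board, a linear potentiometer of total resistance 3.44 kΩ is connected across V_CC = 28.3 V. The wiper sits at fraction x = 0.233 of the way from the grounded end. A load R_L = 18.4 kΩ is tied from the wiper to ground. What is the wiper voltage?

Lower segment x·R_p = 0.8015 kΩ; upper segment (1−x)·R_p = 2.638 kΩ.
R_L loads the lower segment: effective lower R = 0.7681 kΩ.
V_out = 28.3 × 0.7681/(2.638 + 0.7681) = 6.381 V.
(Unloaded: V_out = x·V_CC = 6.59 V.)

V_out ≈ 6.38 V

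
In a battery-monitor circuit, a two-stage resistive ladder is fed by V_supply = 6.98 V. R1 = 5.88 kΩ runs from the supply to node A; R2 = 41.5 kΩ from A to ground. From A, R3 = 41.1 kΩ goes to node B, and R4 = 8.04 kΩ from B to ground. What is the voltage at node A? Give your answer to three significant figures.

V_A ≈ 5.53 V

The second stage (R3 + R4 = 49.14 kΩ) loads node A in parallel with R2.
Effective lower resistance at A: R2 ‖ 49.14 = 22.50 kΩ.
First divider: V_A = V_supply · 22.50/(5.88 + 22.50) = 5.534 V.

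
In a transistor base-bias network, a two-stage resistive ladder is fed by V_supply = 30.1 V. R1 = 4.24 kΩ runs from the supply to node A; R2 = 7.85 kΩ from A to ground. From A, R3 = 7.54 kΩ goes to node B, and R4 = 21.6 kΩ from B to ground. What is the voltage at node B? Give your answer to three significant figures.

Looking into the second stage from A: R3 + R4 = 29.14 kΩ appears in parallel with R2.
R2 ‖ (R3+R4) = 6.184 kΩ.
So V_A = 30.1 × 0.5932 = 17.86 V.
Then the unloaded second divider: V_B = V_A × R4/(R3+R4) = 17.86 × 0.7412 = 13.24 V.

V_B ≈ 13.2 V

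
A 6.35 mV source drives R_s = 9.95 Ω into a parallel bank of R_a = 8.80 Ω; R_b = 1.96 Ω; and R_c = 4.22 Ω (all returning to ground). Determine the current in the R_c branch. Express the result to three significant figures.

I ≈ 0.157 mA

Combine the parallel branches: R_p = (1/8.80 + 1/1.96 + 1/4.22)⁻¹ = 1.162 Ω.
Node voltage V_A = V_CC · R_p/(R_s + R_p) = 6.35 × 0.1045 = 0.6639 mV.
Branch current I = V_A/R_c = 0.6639/4.22 = 0.1573 mA.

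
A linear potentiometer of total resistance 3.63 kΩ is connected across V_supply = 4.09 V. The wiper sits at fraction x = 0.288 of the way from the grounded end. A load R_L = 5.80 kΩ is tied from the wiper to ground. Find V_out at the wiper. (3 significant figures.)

V_out ≈ 1.04 V

Split the track: R_lower = x·R_p = 1.045 kΩ, R_upper = (1−x)·R_p = 2.585 kΩ.
Lower segment in parallel with the load: 1.045 ‖ 5.80 = 0.8858 kΩ.
Loaded-divider output: V_out = 4.09 × 0.2552 = 1.044 V.
(Unloaded: V_out = x·V_supply = 1.18 V.)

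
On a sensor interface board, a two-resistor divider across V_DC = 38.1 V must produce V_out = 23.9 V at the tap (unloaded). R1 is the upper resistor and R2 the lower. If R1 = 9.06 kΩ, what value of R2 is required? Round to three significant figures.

The divider ratio is R2/(R1+R2) = 23.9/38.1 = 0.6273.
So R2 = R1 · V_out/(V_DC − V_out) = 9.06 × 23.9/(38.1 − 23.9) = 9.06 × 1.683 = 15.25 kΩ.

R2 ≈ 15.2 kΩ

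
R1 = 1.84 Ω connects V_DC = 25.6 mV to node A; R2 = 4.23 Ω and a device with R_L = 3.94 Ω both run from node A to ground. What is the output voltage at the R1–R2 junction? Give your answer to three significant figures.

V_out ≈ 13.5 mV

First combine the lower leg with the load: R2 ‖ R_L = 2.040 Ω.
Then V_out = V_DC · R2'/(R1 + R2') = 25.6 × 2.040/3.880 = 13.46 mV.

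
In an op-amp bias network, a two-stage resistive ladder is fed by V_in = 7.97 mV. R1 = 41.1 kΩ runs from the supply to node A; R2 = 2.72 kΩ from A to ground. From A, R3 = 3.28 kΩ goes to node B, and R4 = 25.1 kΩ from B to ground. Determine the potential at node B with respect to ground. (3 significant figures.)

Node A sees R2 in parallel with the series input of stage 2, R3 + R4 = 28.38 kΩ.
R2 ‖ (R3+R4) = 2.482 kΩ.
First divider: V_A = V_in · 2.482/(41.1 + 2.482) = 0.4539 mV.
Then the unloaded second divider: V_B = V_A × R4/(R3+R4) = 0.4539 × 0.8844 = 0.4015 mV.

V_B ≈ 0.401 mV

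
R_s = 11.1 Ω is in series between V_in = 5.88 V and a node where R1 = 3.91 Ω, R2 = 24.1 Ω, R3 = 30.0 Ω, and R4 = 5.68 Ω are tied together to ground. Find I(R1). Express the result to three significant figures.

I ≈ 0.227 A

Combine the parallel branches: R_p = (1/3.91 + 1/24.1 + 1/30.0 + 1/5.68)⁻¹ = 1.974 Ω.
V_A by voltage divider: V_A = 5.88 × 1.974/(11.1 + 1.974) = 0.8877 V.
Branch current I = V_A/R1 = 0.8877/3.91 = 0.2270 A.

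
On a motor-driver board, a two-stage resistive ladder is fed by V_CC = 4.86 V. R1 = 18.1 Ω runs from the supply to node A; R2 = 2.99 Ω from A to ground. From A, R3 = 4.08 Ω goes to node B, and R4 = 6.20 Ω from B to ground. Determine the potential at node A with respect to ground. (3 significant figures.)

V_A ≈ 0.551 V

The second stage (R3 + R4 = 10.28 Ω) loads node A in parallel with R2.
R2 ‖ (R3+R4) = 2.316 Ω.
First divider: V_A = V_CC · 2.316/(18.1 + 2.316) = 0.5514 V.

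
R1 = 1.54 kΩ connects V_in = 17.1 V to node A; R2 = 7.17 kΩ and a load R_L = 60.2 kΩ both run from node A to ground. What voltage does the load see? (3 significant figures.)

V_out ≈ 13.8 V

The load sits in parallel with R2, giving an effective lower resistance R2' = R2·R_L/(R2+R_L) = 6.407 kΩ.
Voltage divider with the loaded lower leg: V_out = 17.1 × 6.407/(1.54 + 6.407) = 17.1 × 0.8062 = 13.79 V.
(Unloaded it would be 14.1 V; the load pulls it down.)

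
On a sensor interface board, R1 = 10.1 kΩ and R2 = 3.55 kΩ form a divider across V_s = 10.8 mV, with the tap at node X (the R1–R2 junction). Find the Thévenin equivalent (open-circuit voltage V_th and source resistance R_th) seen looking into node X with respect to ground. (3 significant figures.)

V_th ≈ 2.81 mV, R_th ≈ 2.63 kΩ

With X open, the divider is unloaded: V_th = 10.8 × 3.55/13.65 = 2.809 mV.
Zeroing V_s shorts the top of R1 to ground, so R_th = R1 ‖ R2 = 2.627 kΩ.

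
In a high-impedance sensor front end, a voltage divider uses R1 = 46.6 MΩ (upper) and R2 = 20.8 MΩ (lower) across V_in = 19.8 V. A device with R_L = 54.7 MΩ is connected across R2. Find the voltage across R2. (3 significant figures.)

V_out ≈ 4.84 V

The load sits in parallel with R2, giving an effective lower resistance R2' = R2·R_L/(R2+R_L) = 15.07 MΩ.
Now apply the divider: V_out = 19.8 × 0.2444 = 4.838 V.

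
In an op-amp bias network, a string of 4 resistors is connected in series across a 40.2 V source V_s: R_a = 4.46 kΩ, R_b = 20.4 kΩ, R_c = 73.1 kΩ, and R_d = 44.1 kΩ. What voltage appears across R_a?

ΣR = 4.46 + 20.4 + 73.1 + 44.1 = 142.1 kΩ.
By the voltage-divider rule, V = 40.2 × 4.460/142.1 = 1.262 V.

V ≈ 1.26 V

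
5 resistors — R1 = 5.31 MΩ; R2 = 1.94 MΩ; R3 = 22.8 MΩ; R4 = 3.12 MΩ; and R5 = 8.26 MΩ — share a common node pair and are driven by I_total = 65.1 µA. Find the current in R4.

Conductances: ΣG = 1/5.31 + 1/1.94 + 1/22.8 + 1/3.12 + 1/8.26 = 1.189 (1/MΩ).
By the current-divider rule, I = I_total · G_k/ΣG = 65.1 × 0.2695 = 17.55 µA.

I ≈ 17.5 µA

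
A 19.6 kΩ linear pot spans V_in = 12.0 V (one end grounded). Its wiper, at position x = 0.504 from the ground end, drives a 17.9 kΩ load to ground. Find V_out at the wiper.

Lower segment x·R_p = 9.878 kΩ; upper segment (1−x)·R_p = 9.722 kΩ.
R_L loads the lower segment: effective lower R = 6.365 kΩ.
Loaded-divider output: V_out = 12.0 × 0.3957 = 4.748 V.

V_out ≈ 4.75 V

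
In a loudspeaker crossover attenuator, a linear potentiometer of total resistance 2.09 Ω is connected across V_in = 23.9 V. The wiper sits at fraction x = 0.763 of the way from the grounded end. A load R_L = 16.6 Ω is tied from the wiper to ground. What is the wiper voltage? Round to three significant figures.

V_out ≈ 17.8 V

The pot divides into 0.4953 Ω above the wiper and 1.595 Ω below.
R_L loads the lower segment: effective lower R = 1.455 Ω.
Then V_out = V_in · 1.455/(0.4953 + 1.455) = 17.83 V.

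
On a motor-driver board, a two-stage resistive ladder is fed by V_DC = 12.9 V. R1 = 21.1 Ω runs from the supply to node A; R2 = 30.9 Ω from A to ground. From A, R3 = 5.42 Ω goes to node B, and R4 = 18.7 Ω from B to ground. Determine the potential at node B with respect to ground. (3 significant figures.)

Looking into the second stage from A: R3 + R4 = 24.12 Ω appears in parallel with R2.
Effective lower resistance at A: R2 ‖ 24.12 = 13.55 Ω.
So V_A = 12.9 × 0.3910 = 5.044 V.
Then the unloaded second divider: V_B = V_A × R4/(R3+R4) = 5.044 × 0.7753 = 3.910 V.

V_B ≈ 3.91 V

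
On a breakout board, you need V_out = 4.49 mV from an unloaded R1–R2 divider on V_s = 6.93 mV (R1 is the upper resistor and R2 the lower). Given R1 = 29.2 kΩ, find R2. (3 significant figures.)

R2 ≈ 53.7 kΩ

Required fraction k = V_out/V_s = 0.6479.
So R2 = R1 · V_out/(V_s − V_out) = 29.2 × 4.49/(6.93 − 4.49) = 29.2 × 1.840 = 53.73 kΩ.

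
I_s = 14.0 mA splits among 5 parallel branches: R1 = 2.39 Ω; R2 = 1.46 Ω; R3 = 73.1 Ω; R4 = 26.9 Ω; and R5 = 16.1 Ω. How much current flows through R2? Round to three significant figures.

Total conductance ΣG = 1/2.39 + 1/1.46 + 1/73.1 + 1/26.9 + 1/16.1 = 1.216 (units of 1/Ω).
R2 takes the fraction G_k/ΣG = 0.6849/1.216 = 0.5631, so I = 14.0 × 0.5631 = 7.884 mA.

I ≈ 7.88 mA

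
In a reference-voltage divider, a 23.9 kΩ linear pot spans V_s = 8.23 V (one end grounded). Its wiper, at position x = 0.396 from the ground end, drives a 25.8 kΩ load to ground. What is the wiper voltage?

Split the track: R_lower = x·R_p = 9.464 kΩ, R_upper = (1−x)·R_p = 14.44 kΩ.
(x·R_p) ‖ R_L = 6.924 kΩ.
V_out = 8.23 × 6.924/(14.44 + 6.924) = 2.668 V.

V_out ≈ 2.67 V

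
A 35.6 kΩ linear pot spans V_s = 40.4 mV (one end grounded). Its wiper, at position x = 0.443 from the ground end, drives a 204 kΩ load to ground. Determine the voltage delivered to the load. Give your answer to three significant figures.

V_out ≈ 17.2 mV

The pot divides into 19.83 kΩ above the wiper and 15.77 kΩ below.
(x·R_p) ‖ R_L = 14.64 kΩ.
Loaded-divider output: V_out = 40.4 × 0.4247 = 17.16 mV.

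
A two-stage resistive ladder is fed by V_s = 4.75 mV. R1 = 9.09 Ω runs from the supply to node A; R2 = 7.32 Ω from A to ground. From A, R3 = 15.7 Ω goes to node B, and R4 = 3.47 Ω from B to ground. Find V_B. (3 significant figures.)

V_B ≈ 0.317 mV

The second stage (R3 + R4 = 19.17 Ω) loads node A in parallel with R2.
R2 ‖ (R3+R4) = 5.297 Ω.
V_A = 4.75 × 5.297/(9.09 + 5.297) = 1.749 mV.
Stage 2 is unloaded, so V_B = V_A · R4/(R3+R4) = 1.749 × 3.47/19.17 = 0.3166 mV.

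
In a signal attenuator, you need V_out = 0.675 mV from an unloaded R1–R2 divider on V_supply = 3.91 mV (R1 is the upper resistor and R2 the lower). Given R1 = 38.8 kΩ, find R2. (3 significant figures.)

The divider ratio is R2/(R1+R2) = 0.675/3.91 = 0.1726.
So R2 = R1 · V_out/(V_supply − V_out) = 38.8 × 0.675/(3.91 − 0.675) = 38.8 × 0.2087 = 8.096 kΩ.

R2 ≈ 8.10 kΩ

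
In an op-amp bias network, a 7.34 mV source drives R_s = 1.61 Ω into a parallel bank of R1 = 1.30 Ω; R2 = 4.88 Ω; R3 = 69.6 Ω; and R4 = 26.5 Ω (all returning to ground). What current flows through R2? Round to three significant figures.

Parallel bank: R_p = 1/(1/1.30 + 1/4.88 + 1/69.6 + 1/26.5) = 0.9744 Ω.
Node voltage V_A = V_DC · R_p/(R_s + R_p) = 7.34 × 0.3770 = 2.767 mV.
Branch current I = V_A/R2 = 2.767/4.88 = 0.5671 mA.

I ≈ 0.567 mA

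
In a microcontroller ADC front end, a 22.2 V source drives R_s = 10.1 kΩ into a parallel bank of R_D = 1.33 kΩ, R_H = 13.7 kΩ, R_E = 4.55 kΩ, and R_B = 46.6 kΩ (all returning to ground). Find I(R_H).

Parallel bank: R_p = 1/(1/1.33 + 1/13.7 + 1/4.55 + 1/46.6) = 0.9380 kΩ.
Node voltage V_A = V_s · R_p/(R_s + R_p) = 22.2 × 0.08498 = 1.887 V.
I(R_H) = V_A / R_H = 1.887/13.7 = 0.1377 mA.

I ≈ 0.138 mA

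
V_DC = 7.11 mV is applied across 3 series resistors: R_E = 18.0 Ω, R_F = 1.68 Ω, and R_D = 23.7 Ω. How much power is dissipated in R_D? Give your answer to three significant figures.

The common current is I = 7.11/43.38 = 0.1639 mA.
P(R_D) = I²·R_D = (0.1639)² × 23.7 = 0.6367 µW.

P ≈ 0.637 µW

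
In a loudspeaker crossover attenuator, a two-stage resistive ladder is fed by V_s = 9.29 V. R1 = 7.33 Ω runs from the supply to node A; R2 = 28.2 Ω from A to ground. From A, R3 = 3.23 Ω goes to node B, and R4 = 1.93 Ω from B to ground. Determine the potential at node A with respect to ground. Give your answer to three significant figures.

V_A ≈ 3.47 V

Looking into the second stage from A: R3 + R4 = 5.160 Ω appears in parallel with R2.
Effective lower resistance at A: R2 ‖ 5.160 = 4.362 Ω.
So V_A = 9.29 × 0.3731 = 3.466 V.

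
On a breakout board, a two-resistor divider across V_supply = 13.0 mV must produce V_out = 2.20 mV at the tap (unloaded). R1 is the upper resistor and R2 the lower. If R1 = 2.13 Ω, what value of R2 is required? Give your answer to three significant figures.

Required fraction k = V_out/V_supply = 0.1692.
R2 = R1 · 0.1692/(1 − 0.1692) = 0.4339 Ω.

R2 ≈ 0.434 Ω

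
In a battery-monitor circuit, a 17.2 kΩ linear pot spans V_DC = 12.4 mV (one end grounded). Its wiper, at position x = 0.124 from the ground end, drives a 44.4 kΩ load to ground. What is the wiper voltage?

Split the track: R_lower = x·R_p = 2.133 kΩ, R_upper = (1−x)·R_p = 15.07 kΩ.
Lower segment in parallel with the load: 2.133 ‖ 44.4 = 2.035 kΩ.
Loaded-divider output: V_out = 12.4 × 0.1190 = 1.476 mV.
(Unloaded: V_out = x·V_DC = 1.54 mV.)

V_out ≈ 1.48 mV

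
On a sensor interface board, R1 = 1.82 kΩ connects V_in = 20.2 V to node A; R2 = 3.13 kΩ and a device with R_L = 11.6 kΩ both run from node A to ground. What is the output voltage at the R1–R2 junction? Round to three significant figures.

First combine the lower leg with the load: R2 ‖ R_L = 2.465 kΩ.
Voltage divider with the loaded lower leg: V_out = 20.2 × 2.465/(1.82 + 2.465) = 20.2 × 0.5753 = 11.62 V.

V_out ≈ 11.6 V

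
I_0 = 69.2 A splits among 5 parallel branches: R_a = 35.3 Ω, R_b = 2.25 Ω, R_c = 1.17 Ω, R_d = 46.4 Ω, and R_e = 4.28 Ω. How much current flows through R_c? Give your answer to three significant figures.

I ≈ 37.4 A

ΣG = 1/35.3 + 1/2.25 + 1/1.17 + 1/46.4 + 1/4.28 = 1.583.
By the current-divider rule, I = I_0 · G_k/ΣG = 69.2 × 0.5400 = 37.37 A.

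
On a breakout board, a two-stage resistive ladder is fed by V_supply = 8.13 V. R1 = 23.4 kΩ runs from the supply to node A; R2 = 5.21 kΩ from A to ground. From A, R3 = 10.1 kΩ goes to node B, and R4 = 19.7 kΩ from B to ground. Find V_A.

The second stage (R3 + R4 = 29.80 kΩ) loads node A in parallel with R2.
R2 ‖ (R3+R4) = 4.435 kΩ.
V_A = 8.13 × 4.435/(23.4 + 4.435) = 1.295 V.

V_A ≈ 1.30 V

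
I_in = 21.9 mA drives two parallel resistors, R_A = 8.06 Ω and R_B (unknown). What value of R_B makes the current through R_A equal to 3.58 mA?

In a two-way split, I_A/I_in = R_B/(R_A + R_B).
3.58/21.9 = R_B/(R_A + R_B) → R_B = R_A · (0.1635)/(1 − 0.1635) = 8.06 × 0.1954 = 1.575 Ω.

R_B ≈ 1.58 Ω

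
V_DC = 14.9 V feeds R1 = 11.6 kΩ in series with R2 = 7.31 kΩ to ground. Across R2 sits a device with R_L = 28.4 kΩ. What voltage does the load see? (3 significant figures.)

V_out ≈ 4.97 V

First combine the lower leg with the load: R2 ‖ R_L = 5.814 kΩ.
Then V_out = V_DC · R2'/(R1 + R2') = 14.9 × 5.814/17.41 = 4.974 V.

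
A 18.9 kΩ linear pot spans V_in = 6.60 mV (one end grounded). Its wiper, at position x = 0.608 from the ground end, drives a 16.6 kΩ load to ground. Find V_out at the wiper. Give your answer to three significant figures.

The pot divides into 7.409 kΩ above the wiper and 11.49 kΩ below.
(x·R_p) ‖ R_L = 6.791 kΩ.
Then V_out = V_in · 6.791/(7.409 + 6.791) = 3.156 mV.

V_out ≈ 3.16 mV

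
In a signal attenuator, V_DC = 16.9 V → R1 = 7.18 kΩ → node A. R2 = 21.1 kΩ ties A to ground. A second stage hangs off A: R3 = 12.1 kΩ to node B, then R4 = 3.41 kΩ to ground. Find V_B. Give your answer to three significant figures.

V_B ≈ 2.06 V

The second stage (R3 + R4 = 15.51 kΩ) loads node A in parallel with R2.
Effective lower resistance at A: R2 ‖ 15.51 = 8.939 kΩ.
First divider: V_A = V_DC · 8.939/(7.18 + 8.939) = 9.372 V.
Then the unloaded second divider: V_B = V_A × R4/(R3+R4) = 9.372 × 0.2199 = 2.061 V.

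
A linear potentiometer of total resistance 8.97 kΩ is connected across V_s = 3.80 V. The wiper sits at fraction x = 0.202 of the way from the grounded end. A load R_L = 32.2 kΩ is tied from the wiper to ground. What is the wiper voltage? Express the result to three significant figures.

V_out ≈ 0.735 V

The pot divides into 7.158 kΩ above the wiper and 1.812 kΩ below.
(x·R_p) ‖ R_L = 1.715 kΩ.
Then V_out = V_s · 1.715/(7.158 + 1.715) = 0.7346 V.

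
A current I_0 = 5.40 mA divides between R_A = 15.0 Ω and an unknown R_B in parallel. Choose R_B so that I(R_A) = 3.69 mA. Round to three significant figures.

The fraction through R_A equals R_B/(R_A+R_B).
3.69/5.40 = R_B/(R_A + R_B) → R_B = R_A · (0.6833)/(1 − 0.6833) = 15.0 × 2.158 = 32.37 Ω.

R_B ≈ 32.4 Ω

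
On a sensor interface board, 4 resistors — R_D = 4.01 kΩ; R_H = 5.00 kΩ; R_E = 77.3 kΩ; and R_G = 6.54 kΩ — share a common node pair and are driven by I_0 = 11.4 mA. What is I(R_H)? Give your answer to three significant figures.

Conductances: ΣG = 1/4.01 + 1/5.00 + 1/77.3 + 1/6.54 = 0.6152 (1/kΩ).
Current divider: I(R_H) = I_0 · G_k/ΣG = 11.4 × (0.2000/0.6152) = 11.4 × 0.3251 = 3.706 mA.

I ≈ 3.71 mA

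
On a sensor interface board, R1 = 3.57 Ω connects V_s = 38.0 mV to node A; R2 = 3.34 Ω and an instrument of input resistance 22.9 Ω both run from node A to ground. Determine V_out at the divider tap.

First combine the lower leg with the load: R2 ‖ R_L = 2.915 Ω.
Now apply the divider: V_out = 38.0 × 0.4495 = 17.08 mV.

V_out ≈ 17.1 mV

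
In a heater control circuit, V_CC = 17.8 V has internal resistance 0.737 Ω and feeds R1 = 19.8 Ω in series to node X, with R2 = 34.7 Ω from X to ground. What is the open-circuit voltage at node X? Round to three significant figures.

V_th ≈ 11.2 V

R1' = 0.737 + 19.8 = 20.54 Ω (source resistance + R1).
Open-circuit (no load on X): V_th = V_CC · R2/(R1' + R2) = 17.8 × 34.7/(20.54 + 34.7) = 11.18 V.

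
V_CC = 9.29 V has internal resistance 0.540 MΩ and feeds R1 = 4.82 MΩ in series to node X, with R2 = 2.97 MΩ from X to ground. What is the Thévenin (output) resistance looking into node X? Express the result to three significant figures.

R1' = 0.540 + 4.82 = 5.360 MΩ (source resistance + R1).
With V_CC suppressed (replaced by a short), R_th = R1' ‖ R2 = (5.360 × 2.97)/(5.360 + 2.97) = 1.911 MΩ.

R_th ≈ 1.91 MΩ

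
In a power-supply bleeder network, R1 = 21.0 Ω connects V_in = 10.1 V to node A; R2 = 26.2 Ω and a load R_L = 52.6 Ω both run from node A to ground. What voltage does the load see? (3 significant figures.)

V_out ≈ 4.59 V

R2 ‖ R_L = (26.2 × 52.6)/(26.2 + 52.6) = 17.49 Ω.
Then V_out = V_in · R2'/(R1 + R2') = 10.1 × 17.49/38.49 = 4.589 V.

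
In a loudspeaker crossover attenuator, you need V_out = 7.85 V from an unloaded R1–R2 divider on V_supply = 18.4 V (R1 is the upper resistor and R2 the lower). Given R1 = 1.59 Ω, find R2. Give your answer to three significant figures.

R2 ≈ 1.18 Ω

V_out/V_supply = R2/(R1+R2) = 0.4266.
So R2 = R1 · V_out/(V_supply − V_out) = 1.59 × 7.85/(18.4 − 7.85) = 1.59 × 0.7441 = 1.183 Ω.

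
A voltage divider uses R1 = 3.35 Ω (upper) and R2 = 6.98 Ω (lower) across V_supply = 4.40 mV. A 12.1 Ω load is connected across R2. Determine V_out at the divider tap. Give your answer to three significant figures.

V_out ≈ 2.50 mV

First combine the lower leg with the load: R2 ‖ R_L = 4.427 Ω.
Then V_out = V_supply · R2'/(R1 + R2') = 4.40 × 4.427/7.777 = 2.505 mV.
(Unloaded it would be 2.97 mV; the load pulls it down.)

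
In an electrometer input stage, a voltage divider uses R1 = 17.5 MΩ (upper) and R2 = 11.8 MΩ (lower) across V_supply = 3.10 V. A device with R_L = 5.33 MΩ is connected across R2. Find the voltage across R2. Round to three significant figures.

R2 ‖ R_L = (11.8 × 5.33)/(11.8 + 5.33) = 3.672 MΩ.
Voltage divider with the loaded lower leg: V_out = 3.10 × 3.672/(17.5 + 3.672) = 3.10 × 0.1734 = 0.5376 V.
(Unloaded it would be 1.25 V; the load pulls it down.)

V_out ≈ 0.538 V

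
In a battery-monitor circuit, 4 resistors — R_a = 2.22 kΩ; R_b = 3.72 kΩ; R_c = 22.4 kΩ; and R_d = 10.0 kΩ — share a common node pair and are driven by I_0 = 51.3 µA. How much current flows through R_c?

Conductances: ΣG = 1/2.22 + 1/3.72 + 1/22.4 + 1/10.0 = 0.8639 (1/kΩ).
Current divider: I(R_c) = I_0 · G_k/ΣG = 51.3 × (0.04464/0.8639) = 51.3 × 0.05168 = 2.651 µA.

I ≈ 2.65 µA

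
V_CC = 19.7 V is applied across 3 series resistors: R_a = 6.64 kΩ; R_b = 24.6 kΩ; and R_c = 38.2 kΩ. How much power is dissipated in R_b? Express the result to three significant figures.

P ≈ 1.98 mW

ΣR = 69.44 kΩ → I = 19.7/69.44 = 0.2837 mA.
P(R_b) = I²·R_b = (0.2837)² × 24.6 = 1.980 mW.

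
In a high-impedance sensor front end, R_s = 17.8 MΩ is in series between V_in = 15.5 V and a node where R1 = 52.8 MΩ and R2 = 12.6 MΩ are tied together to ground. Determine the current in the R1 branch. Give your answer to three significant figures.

I ≈ 0.107 µA

Parallel bank: R_p = 1/(1/52.8 + 1/12.6) = 10.17 MΩ.
V_A by voltage divider: V_A = 15.5 × 10.17/(17.8 + 10.17) = 5.637 V.
Branch current I = V_A/R1 = 5.637/52.8 = 0.1068 µA.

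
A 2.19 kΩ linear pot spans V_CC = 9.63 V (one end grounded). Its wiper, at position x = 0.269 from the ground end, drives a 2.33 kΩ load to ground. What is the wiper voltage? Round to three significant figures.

V_out ≈ 2.19 V

Split the track: R_lower = x·R_p = 0.5891 kΩ, R_upper = (1−x)·R_p = 1.601 kΩ.
R_L loads the lower segment: effective lower R = 0.4702 kΩ.
V_out = 9.63 × 0.4702/(1.601 + 0.4702) = 2.186 V.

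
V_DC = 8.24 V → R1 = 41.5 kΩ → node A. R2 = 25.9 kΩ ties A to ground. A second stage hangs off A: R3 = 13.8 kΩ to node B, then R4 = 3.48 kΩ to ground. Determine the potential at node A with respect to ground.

The second stage (R3 + R4 = 17.28 kΩ) loads node A in parallel with R2.
R2 ‖ (R3+R4) = 10.36 kΩ.
So V_A = 8.24 × 0.1998 = 1.647 V.

V_A ≈ 1.65 V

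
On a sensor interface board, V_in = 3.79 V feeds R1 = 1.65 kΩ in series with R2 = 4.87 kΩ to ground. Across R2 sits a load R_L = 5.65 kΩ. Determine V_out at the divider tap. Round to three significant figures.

V_out ≈ 2.32 V

First combine the lower leg with the load: R2 ‖ R_L = 2.616 kΩ.
Voltage divider with the loaded lower leg: V_out = 3.79 × 2.616/(1.65 + 2.616) = 3.79 × 0.6132 = 2.324 V.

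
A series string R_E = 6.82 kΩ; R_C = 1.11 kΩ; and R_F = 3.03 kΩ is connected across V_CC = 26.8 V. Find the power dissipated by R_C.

Series current I = V_CC/ΣR = 26.8/10.96 = 2.445 mA.
V(R_C) = I·R = 2.714 V; P = V·I = 2.714 × 2.445 = 6.637 mW.

P ≈ 6.64 mW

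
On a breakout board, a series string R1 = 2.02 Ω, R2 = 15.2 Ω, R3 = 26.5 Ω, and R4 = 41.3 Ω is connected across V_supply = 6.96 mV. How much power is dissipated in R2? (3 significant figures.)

P ≈ 0.102 µW

ΣR = 85.02 Ω → I = 6.96/85.02 = 0.08186 mA.
P = I²R = 0.006702 × 15.2 = 0.1019 µW.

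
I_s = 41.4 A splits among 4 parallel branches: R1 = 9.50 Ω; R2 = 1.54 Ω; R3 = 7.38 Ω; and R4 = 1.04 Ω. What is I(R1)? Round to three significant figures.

I ≈ 2.35 A

Total conductance ΣG = 1/9.50 + 1/1.54 + 1/7.38 + 1/1.04 = 1.852 (units of 1/Ω).
Current divider: I(R1) = I_s · G_k/ΣG = 41.4 × (0.1053/1.852) = 41.4 × 0.05685 = 2.354 A.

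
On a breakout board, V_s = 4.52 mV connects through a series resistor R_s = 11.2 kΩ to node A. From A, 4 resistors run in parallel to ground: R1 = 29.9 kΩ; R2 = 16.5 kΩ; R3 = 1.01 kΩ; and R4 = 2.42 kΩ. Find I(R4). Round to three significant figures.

I ≈ 0.105 µA

Combine the parallel branches: R_p = (1/29.9 + 1/16.5 + 1/1.01 + 1/2.42)⁻¹ = 0.6678 kΩ.
Node voltage V_A = V_s · R_p/(R_s + R_p) = 4.52 × 0.05627 = 0.2544 mV.
I(R4) = V_A / R4 = 0.2544/2.42 = 0.1051 µA.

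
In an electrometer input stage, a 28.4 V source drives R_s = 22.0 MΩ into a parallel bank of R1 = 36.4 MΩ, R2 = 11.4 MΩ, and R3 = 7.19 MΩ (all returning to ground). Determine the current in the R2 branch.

I ≈ 0.378 µA

Parallel bank: R_p = 1/(1/36.4 + 1/11.4 + 1/7.19) = 3.933 MΩ.
V_A = 28.4 × 3.933/25.93 = 4.307 V.
I(R2) = V_A / R2 = 4.307/11.4 = 0.3778 µA.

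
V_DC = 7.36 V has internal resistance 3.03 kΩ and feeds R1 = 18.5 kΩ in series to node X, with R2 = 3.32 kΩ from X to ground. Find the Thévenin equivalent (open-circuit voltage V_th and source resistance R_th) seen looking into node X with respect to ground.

R1' = 3.03 + 18.5 = 21.53 kΩ (source resistance + R1).
V_th is the unloaded tap voltage: V_DC · R2/(R1'+R2) = 7.36 × 0.1336 = 0.9833 V.
With V_DC suppressed (replaced by a short), R_th = R1' ‖ R2 = (21.53 × 3.32)/(21.53 + 3.32) = 2.876 kΩ.

V_th ≈ 0.983 V, R_th ≈ 2.88 kΩ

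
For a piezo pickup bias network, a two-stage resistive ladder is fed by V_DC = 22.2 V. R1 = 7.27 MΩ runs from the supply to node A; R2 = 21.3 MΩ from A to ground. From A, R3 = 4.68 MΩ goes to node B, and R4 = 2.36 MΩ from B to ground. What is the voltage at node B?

The second stage (R3 + R4 = 7.040 MΩ) loads node A in parallel with R2.
R2 ‖ (R3+R4) = 5.291 MΩ.
V_A = 22.2 × 5.291/(7.27 + 5.291) = 9.351 V.
Then the unloaded second divider: V_B = V_A × R4/(R3+R4) = 9.351 × 0.3352 = 3.135 V.

V_B ≈ 3.13 V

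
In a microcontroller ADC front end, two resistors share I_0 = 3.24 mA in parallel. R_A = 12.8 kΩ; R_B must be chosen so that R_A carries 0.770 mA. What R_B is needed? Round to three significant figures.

R_B ≈ 3.99 kΩ

In a two-way split, I_A/I_0 = R_B/(R_A + R_B).
With f = 0.2377, R_B = R_A · f/(1−f) = 12.8 × 0.3117 = 3.990 kΩ.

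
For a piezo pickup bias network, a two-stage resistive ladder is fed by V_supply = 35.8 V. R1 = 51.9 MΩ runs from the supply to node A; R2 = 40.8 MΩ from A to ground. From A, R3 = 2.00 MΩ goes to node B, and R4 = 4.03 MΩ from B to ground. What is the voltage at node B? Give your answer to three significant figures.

V_B ≈ 2.20 V

The second stage (R3 + R4 = 6.030 MΩ) loads node A in parallel with R2.
Effective lower resistance at A: R2 ‖ 6.030 = 5.254 MΩ.
So V_A = 35.8 × 0.09192 = 3.291 V.
Stage 2 is unloaded, so V_B = V_A · R4/(R3+R4) = 3.291 × 4.03/6.030 = 2.199 V.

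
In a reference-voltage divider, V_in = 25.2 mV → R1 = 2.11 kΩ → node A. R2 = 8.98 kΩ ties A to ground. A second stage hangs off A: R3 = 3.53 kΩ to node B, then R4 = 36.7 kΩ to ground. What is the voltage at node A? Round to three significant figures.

Looking into the second stage from A: R3 + R4 = 40.23 kΩ appears in parallel with R2.
R2 ‖ (R3+R4) = 7.341 kΩ.
V_A = 25.2 × 7.341/(2.11 + 7.341) = 19.57 mV.

V_A ≈ 19.6 mV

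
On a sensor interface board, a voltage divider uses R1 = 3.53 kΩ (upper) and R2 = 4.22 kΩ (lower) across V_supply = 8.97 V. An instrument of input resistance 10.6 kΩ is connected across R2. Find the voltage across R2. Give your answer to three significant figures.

R2 ‖ R_L = (4.22 × 10.6)/(4.22 + 10.6) = 3.018 kΩ.
Voltage divider with the loaded lower leg: V_out = 8.97 × 3.018/(3.53 + 3.018) = 8.97 × 0.4609 = 4.135 V.

V_out ≈ 4.13 V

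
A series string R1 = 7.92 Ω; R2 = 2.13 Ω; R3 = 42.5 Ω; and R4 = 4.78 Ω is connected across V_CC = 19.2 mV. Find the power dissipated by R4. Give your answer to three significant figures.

P ≈ 0.536 µW

ΣR = 57.33 Ω → I = 19.2/57.33 = 0.3349 mA.
P(R4) = I²·R4 = (0.3349)² × 4.78 = 0.5361 µW.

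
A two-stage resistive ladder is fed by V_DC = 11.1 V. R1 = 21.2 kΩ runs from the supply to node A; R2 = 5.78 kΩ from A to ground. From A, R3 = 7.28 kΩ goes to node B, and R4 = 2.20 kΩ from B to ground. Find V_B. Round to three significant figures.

V_B ≈ 0.373 V

The second stage (R3 + R4 = 9.480 kΩ) loads node A in parallel with R2.
R2 ‖ (R3+R4) = 3.591 kΩ.
So V_A = 11.1 × 0.1448 = 1.608 V.
Then the unloaded second divider: V_B = V_A × R4/(R3+R4) = 1.608 × 0.2321 = 0.3731 V.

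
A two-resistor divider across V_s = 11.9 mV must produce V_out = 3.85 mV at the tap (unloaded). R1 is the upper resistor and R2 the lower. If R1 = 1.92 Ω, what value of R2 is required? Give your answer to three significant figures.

R2 ≈ 0.918 Ω

V_out/V_s = R2/(R1+R2) = 0.3235.
Rearranging, R2 = R1·k/(1−k) = 1.92 × 0.4783 = 0.9183 Ω.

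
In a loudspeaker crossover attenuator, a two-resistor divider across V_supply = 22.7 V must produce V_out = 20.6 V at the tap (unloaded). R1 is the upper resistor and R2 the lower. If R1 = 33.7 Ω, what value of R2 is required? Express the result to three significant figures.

Required fraction k = V_out/V_supply = 0.9075.
Rearranging, R2 = R1·k/(1−k) = 33.7 × 9.810 = 330.6 Ω.

R2 ≈ 331 Ω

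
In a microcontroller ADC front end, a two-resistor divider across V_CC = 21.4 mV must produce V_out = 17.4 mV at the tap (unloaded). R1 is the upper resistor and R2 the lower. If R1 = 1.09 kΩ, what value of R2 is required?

R2 ≈ 4.74 kΩ

Required fraction k = V_out/V_CC = 0.8131.
Rearranging, R2 = R1·k/(1−k) = 1.09 × 4.350 = 4.742 kΩ.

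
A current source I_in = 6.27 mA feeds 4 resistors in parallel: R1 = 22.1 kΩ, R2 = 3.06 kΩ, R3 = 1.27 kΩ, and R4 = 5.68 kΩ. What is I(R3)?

I ≈ 3.70 mA

ΣG = 1/22.1 + 1/3.06 + 1/1.27 + 1/5.68 = 1.336.
By the current-divider rule, I = I_in · G_k/ΣG = 6.27 × 0.5896 = 3.697 mA.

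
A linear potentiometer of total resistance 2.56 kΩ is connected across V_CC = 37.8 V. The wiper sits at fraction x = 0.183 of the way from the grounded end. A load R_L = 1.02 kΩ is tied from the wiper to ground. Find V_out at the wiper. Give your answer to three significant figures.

The pot divides into 2.092 kΩ above the wiper and 0.4685 kΩ below.
(x·R_p) ‖ R_L = 0.3210 kΩ.
V_out = 37.8 × 0.3210/(2.092 + 0.3210) = 5.030 V.
(Unloaded: V_out = x·V_CC = 6.92 V.)

V_out ≈ 5.03 V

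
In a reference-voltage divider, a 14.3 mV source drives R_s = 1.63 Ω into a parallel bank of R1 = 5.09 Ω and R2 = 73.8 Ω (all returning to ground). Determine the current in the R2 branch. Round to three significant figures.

Equivalent of the parallel group: R_p = 4.762 Ω.
Node voltage V_A = V_s · R_p/(R_s + R_p) = 14.3 × 0.7450 = 10.65 mV.
Branch current I = V_A/R2 = 10.65/73.8 = 0.1444 mA.

I ≈ 0.144 mA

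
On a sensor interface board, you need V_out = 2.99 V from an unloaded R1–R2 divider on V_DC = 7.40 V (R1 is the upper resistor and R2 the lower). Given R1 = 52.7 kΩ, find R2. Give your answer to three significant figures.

R2 ≈ 35.7 kΩ

Required fraction k = V_out/V_DC = 0.4041.
So R2 = R1 · V_out/(V_DC − V_out) = 52.7 × 2.99/(7.40 − 2.99) = 52.7 × 0.6780 = 35.73 kΩ.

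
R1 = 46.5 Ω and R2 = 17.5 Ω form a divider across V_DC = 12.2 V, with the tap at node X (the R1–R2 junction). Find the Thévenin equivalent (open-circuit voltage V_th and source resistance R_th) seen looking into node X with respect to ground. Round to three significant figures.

Open-circuit (no load on X): V_th = V_DC · R2/(R1 + R2) = 12.2 × 17.5/(46.50 + 17.5) = 3.336 V.
Zeroing V_DC shorts the top of R1 to ground, so R_th = R1 ‖ R2 = 12.71 Ω.

V_th ≈ 3.34 V, R_th ≈ 12.7 Ω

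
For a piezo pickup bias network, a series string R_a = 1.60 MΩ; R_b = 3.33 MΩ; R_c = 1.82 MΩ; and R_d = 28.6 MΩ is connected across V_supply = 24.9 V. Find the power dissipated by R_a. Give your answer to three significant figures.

Series current I = V_supply/ΣR = 24.9/35.35 = 0.7044 µA.
P(R_a) = I²·R_a = (0.7044)² × 1.60 = 0.7939 µW.

P ≈ 0.794 µW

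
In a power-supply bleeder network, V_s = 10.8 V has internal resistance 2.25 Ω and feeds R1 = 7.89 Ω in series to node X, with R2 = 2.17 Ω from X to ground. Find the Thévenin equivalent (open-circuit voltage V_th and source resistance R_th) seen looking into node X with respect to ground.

R1' = 2.25 + 7.89 = 10.14 Ω (source resistance + R1).
Open-circuit (no load on X): V_th = V_s · R2/(R1' + R2) = 10.8 × 2.17/(10.14 + 2.17) = 1.904 V.
With V_s suppressed (replaced by a short), R_th = R1' ‖ R2 = (10.14 × 2.17)/(10.14 + 2.17) = 1.787 Ω.

V_th ≈ 1.90 V, R_th ≈ 1.79 Ω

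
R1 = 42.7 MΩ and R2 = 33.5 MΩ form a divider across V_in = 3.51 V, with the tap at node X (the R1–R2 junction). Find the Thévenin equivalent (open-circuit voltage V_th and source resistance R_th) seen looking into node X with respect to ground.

Open-circuit (no load on X): V_th = V_in · R2/(R1 + R2) = 3.51 × 33.5/(42.70 + 33.5) = 1.543 V.
Looking into X with the source shorted: R_th = R1·R2/(R1+R2) = 42.70 × 33.5/76.20 = 18.77 MΩ.

V_th ≈ 1.54 V, R_th ≈ 18.8 MΩ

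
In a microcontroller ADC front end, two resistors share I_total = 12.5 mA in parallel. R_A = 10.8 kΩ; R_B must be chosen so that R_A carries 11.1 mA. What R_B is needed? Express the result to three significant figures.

Two-branch current divider: I_A = I_total · R_B/(R_A + R_B).
11.1/12.5 = R_B/(R_A + R_B) → R_B = R_A · (0.8880)/(1 − 0.8880) = 10.8 × 7.929 = 85.63 kΩ.

R_B ≈ 85.6 kΩ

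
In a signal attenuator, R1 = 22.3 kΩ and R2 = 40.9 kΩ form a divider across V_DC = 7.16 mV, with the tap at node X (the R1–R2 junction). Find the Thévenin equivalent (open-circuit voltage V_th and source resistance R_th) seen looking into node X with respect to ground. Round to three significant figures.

V_th ≈ 4.63 mV, R_th ≈ 14.4 kΩ

With X open, the divider is unloaded: V_th = 7.16 × 40.9/63.20 = 4.634 mV.
Zeroing V_DC shorts the top of R1 to ground, so R_th = R1 ‖ R2 = 14.43 kΩ.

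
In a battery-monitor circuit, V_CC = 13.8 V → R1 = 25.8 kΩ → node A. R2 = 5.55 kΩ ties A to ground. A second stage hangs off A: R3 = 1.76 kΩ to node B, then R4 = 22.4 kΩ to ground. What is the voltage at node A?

The second stage (R3 + R4 = 24.16 kΩ) loads node A in parallel with R2.
Effective lower resistance at A: R2 ‖ 24.16 = 4.513 kΩ.
V_A = 13.8 × 4.513/(25.8 + 4.513) = 2.055 V.

V_A ≈ 2.05 V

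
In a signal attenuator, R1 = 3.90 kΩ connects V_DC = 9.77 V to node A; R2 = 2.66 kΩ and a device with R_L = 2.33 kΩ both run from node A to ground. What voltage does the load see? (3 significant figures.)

V_out ≈ 2.36 V

R2 ‖ R_L = (2.66 × 2.33)/(2.66 + 2.33) = 1.242 kΩ.
Now apply the divider: V_out = 9.77 × 0.2415 = 2.360 V.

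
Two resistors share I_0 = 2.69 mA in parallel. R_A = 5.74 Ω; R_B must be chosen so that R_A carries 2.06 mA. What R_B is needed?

Two-branch current divider: I_A = I_0 · R_B/(R_A + R_B).
2.06/2.69 = R_B/(R_A + R_B) → R_B = R_A · (0.7658)/(1 − 0.7658) = 5.74 × 3.270 = 18.77 Ω.

R_B ≈ 18.8 Ω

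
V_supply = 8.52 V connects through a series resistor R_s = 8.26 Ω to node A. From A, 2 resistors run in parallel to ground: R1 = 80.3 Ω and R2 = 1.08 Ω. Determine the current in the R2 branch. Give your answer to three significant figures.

I ≈ 0.901 A

Combine the parallel branches: R_p = (1/80.3 + 1/1.08)⁻¹ = 1.066 Ω.
V_A = 8.52 × 1.066/9.326 = 0.9736 V.
I(R2) = V_A / R2 = 0.9736/1.08 = 0.9015 A.
(Check via current divider: I_total = 0.9136 A; share G_k/ΣG = 0.9867 → same result.)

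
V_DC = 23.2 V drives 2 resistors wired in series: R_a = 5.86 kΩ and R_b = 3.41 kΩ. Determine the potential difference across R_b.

V ≈ 8.53 V

ΣR = 5.86 + 3.41 = 9.270 kΩ.
Voltage divider: V = V_DC · (3.410 / 9.270) = 23.2 × 0.3679 = 8.534 V.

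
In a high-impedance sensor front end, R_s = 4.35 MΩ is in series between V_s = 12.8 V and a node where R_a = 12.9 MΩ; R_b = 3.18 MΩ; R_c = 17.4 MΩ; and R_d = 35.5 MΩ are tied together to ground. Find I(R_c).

Parallel bank: R_p = 1/(1/12.9 + 1/3.18 + 1/17.4 + 1/35.5) = 2.094 MΩ.
Node voltage V_A = V_s · R_p/(R_s + R_p) = 12.8 × 0.3249 = 4.159 V.
I(R_c) = V_A / R_c = 4.159/17.4 = 0.2390 µA.

I ≈ 0.239 µA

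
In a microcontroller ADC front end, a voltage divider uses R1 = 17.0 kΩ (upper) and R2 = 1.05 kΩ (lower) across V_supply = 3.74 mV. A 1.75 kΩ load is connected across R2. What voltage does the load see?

The load sits in parallel with R2, giving an effective lower resistance R2' = R2·R_L/(R2+R_L) = 0.6562 kΩ.
Voltage divider with the loaded lower leg: V_out = 3.74 × 0.6562/(17.0 + 0.6562) = 3.74 × 0.03717 = 0.1390 mV.

V_out ≈ 0.139 mV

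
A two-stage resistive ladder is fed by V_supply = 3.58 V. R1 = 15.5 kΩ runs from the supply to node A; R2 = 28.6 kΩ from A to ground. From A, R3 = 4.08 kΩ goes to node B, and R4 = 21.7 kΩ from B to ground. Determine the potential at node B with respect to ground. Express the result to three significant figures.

V_B ≈ 1.41 V

Looking into the second stage from A: R3 + R4 = 25.78 kΩ appears in parallel with R2.
R2 ‖ (R3+R4) = 13.56 kΩ.
First divider: V_A = V_supply · 13.56/(15.5 + 13.56) = 1.670 V.
Then the unloaded second divider: V_B = V_A × R4/(R3+R4) = 1.670 × 0.8417 = 1.406 V.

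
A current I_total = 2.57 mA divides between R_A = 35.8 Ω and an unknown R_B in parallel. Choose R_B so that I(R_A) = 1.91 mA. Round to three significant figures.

R_B ≈ 104 Ω

In a two-way split, I_A/I_total = R_B/(R_A + R_B).
With f = 0.7432, R_B = R_A · f/(1−f) = 35.8 × 2.894 = 103.6 Ω.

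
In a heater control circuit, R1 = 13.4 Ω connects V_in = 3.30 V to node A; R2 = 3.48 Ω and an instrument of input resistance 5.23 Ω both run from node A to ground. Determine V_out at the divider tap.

First combine the lower leg with the load: R2 ‖ R_L = 2.090 Ω.
Voltage divider with the loaded lower leg: V_out = 3.30 × 2.090/(13.4 + 2.090) = 3.30 × 0.1349 = 0.4452 V.

V_out ≈ 0.445 V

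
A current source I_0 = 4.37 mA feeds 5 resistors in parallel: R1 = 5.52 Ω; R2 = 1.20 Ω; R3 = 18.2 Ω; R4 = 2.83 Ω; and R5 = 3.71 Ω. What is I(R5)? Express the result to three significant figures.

I ≈ 0.696 mA

Total conductance ΣG = 1/5.52 + 1/1.20 + 1/18.2 + 1/2.83 + 1/3.71 = 1.692 (units of 1/Ω).
R5 takes the fraction G_k/ΣG = 0.2695/1.692 = 0.1593, so I = 4.37 × 0.1593 = 0.6960 mA.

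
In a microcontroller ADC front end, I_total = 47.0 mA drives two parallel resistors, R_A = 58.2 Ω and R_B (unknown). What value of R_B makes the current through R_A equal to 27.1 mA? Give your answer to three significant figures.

The fraction through R_A equals R_B/(R_A+R_B).
27.1/47.0 = R_B/(R_A + R_B) → R_B = R_A · (0.5766)/(1 − 0.5766) = 58.2 × 1.362 = 79.26 Ω.

R_B ≈ 79.3 Ω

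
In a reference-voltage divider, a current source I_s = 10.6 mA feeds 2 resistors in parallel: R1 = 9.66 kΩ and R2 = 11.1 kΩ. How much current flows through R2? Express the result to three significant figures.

With just two branches, the current splits inversely with resistance.
I(R2) = 10.6 × 9.66/(9.66 + 11.1) = 10.6 × 0.4653 = 4.932 mA.

I ≈ 4.93 mA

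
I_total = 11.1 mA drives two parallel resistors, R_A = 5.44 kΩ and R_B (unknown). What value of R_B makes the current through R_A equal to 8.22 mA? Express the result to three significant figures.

R_B ≈ 15.5 kΩ

Two-branch current divider: I_A = I_total · R_B/(R_A + R_B).
With f = 0.7405, R_B = R_A · f/(1−f) = 5.44 × 2.854 = 15.53 kΩ.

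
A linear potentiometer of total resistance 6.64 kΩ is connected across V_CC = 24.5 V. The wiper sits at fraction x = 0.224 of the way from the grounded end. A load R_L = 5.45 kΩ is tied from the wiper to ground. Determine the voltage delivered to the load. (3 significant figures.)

The pot divides into 5.153 kΩ above the wiper and 1.487 kΩ below.
Lower segment in parallel with the load: 1.487 ‖ 5.45 = 1.168 kΩ.
Then V_out = V_CC · 1.168/(5.153 + 1.168) = 4.529 V.

V_out ≈ 4.53 V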